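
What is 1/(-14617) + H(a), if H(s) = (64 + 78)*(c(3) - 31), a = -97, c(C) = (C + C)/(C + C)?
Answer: -62268421/14617 ≈ -4260.0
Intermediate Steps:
c(C) = 1 (c(C) = (2*C)/((2*C)) = (2*C)*(1/(2*C)) = 1)
H(s) = -4260 (H(s) = (64 + 78)*(1 - 31) = 142*(-30) = -4260)
1/(-14617) + H(a) = 1/(-14617) - 4260 = -1/14617 - 4260 = -62268421/14617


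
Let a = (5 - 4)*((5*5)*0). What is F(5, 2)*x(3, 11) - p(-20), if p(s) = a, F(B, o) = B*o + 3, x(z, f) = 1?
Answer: 13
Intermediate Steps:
F(B, o) = 3 + B*o
a = 0 (a = 1*(25*0) = 1*0 = 0)
p(s) = 0
F(5, 2)*x(3, 11) - p(-20) = (3 + 5*2)*1 - 1*0 = (3 + 10)*1 + 0 = 13*1 + 0 = 13 + 0 = 13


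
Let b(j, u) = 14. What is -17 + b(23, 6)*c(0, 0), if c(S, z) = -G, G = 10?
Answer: -157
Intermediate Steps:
c(S, z) = -10 (c(S, z) = -1*10 = -10)
-17 + b(23, 6)*c(0, 0) = -17 + 14*(-10) = -17 - 140 = -157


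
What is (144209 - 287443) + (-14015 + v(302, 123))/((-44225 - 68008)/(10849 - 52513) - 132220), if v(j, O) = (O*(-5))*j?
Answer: -263008359392506/1836233949 ≈ -1.4323e+5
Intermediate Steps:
v(j, O) = -5*O*j (v(j, O) = (-5*O)*j = -5*O*j)
(144209 - 287443) + (-14015 + v(302, 123))/((-44225 - 68008)/(10849 - 52513) - 132220) = (144209 - 287443) + (-14015 - 5*123*302)/((-44225 - 68008)/(10849 - 52513) - 132220) = -143234 + (-14015 - 185730)/(-112233/(-41664) - 132220) = -143234 - 199745/(-112233*(-1/41664) - 132220) = -143234 - 199745/(37411/13888 - 132220) = -143234 - 199745/(-1836233949/13888) = -143234 - 199745*(-13888/1836233949) = -143234 + 2774058560/1836233949 = -263008359392506/1836233949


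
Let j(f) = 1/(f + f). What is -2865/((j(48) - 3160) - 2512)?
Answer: 275040/544511 ≈ 0.50511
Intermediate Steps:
j(f) = 1/(2*f)
-2865/((j(48) - 3160) - 2512) = -2865/(((½)/48 - 3160) - 2512) = -2865/(((½)*(1/48) - 3160) - 2512) = -2865/((1/96 - 3160) - 2512) = -2865/(-303359/96 - 2512) = -2865/(-544511/96) = -2865*(-96/544511) = 275040/544511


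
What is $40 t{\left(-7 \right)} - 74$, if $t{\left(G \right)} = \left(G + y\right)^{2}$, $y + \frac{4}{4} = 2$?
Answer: $1366$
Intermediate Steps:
$y = 1$ ($y = -1 + 2 = 1$)
$t{\left(G \right)} = \left(1 + G\right)^{2}$ ($t{\left(G \right)} = \left(G + 1\right)^{2} = \left(1 + G\right)^{2}$)
$40 t{\left(-7 \right)} - 74 = 40 \left(1 - 7\right)^{2} - 74 = 40 \left(-6\right)^{2} - 74 = 40 \cdot 36 - 74 = 1440 - 74 = 1366$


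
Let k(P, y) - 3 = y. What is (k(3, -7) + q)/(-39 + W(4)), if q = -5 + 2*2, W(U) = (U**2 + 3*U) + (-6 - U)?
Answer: 5/21 ≈ 0.23810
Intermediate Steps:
k(P, y) = 3 + y
W(U) = -6 + U**2 + 2*U
q = -1 (q = -5 + 4 = -1)
(k(3, -7) + q)/(-39 + W(4)) = ((3 - 7) - 1)/(-39 + (-6 + 4**2 + 2*4)) = (-4 - 1)/(-39 + (-6 + 16 + 8)) = -5/(-39 + 18) = -5/(-21) = -5*(-1/21) = 5/21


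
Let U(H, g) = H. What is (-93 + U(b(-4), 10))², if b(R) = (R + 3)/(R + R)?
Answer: 552049/64 ≈ 8625.8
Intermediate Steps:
b(R) = (3 + R)/(2*R) (b(R) = (3 + R)/((2*R)) = (3 + R)*(1/(2*R)) = (3 + R)/(2*R))
(-93 + U(b(-4), 10))² = (-93 + (½)*(3 - 4)/(-4))² = (-93 + (½)*(-¼)*(-1))² = (-93 + ⅛)² = (-743/8)² = 552049/64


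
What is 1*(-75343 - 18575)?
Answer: -93918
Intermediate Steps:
1*(-75343 - 18575) = 1*(-93918) = -93918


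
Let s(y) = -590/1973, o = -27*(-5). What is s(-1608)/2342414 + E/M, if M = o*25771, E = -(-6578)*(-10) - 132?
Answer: -152309909811907/8039439736138935 ≈ -0.018945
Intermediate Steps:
o = 135
s(y) = -590/1973 (s(y) = -590*1/1973 = -590/1973)
E = -65912 (E = -598*110 - 132 = -65780 - 132 = -65912)
M = 3479085 (M = 135*25771 = 3479085)
s(-1608)/2342414 + E/M = -590/1973/2342414 - 65912/3479085 = -590/1973*1/2342414 - 65912*1/3479085 = -295/2310791411 - 65912/3479085 = -152309909811907/8039439736138935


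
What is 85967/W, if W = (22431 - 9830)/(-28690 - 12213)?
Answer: -3516308201/12601 ≈ -2.7905e+5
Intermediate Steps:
W = -12601/40903 (W = 12601/(-40903) = 12601*(-1/40903) = -12601/40903 ≈ -0.30807)
85967/W = 85967/(-12601/40903) = 85967*(-40903/12601) = -3516308201/12601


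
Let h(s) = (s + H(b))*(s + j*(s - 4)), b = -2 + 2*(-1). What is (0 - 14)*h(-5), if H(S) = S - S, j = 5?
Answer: -3500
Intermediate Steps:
b = -4 (b = -2 - 2 = -4)
H(S) = 0
h(s) = s*(-20 + 6*s) (h(s) = (s + 0)*(s + 5*(s - 4)) = s*(s + 5*(-4 + s)) = s*(s + (-20 + 5*s)) = s*(-20 + 6*s))
(0 - 14)*h(-5) = (0 - 14)*(2*(-5)*(-10 + 3*(-5))) = -28*(-5)*(-10 - 15) = -28*(-5)*(-25) = -14*250 = -3500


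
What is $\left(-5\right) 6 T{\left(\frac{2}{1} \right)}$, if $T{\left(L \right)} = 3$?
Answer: $-90$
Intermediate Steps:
$\left(-5\right) 6 T{\left(\frac{2}{1} \right)} = \left(-5\right) 6 \cdot 3 = \left(-30\right) 3 = -90$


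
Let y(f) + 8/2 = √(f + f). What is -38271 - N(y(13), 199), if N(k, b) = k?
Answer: -38267 - √26 ≈ -38272.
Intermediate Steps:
y(f) = -4 + √2*√f (y(f) = -4 + √(f + f) = -4 + √(2*f) = -4 + √2*√f)
-38271 - N(y(13), 199) = -38271 - (-4 + √2*√13) = -38271 - (-4 + √26) = -38271 + (4 - √26) = -38267 - √26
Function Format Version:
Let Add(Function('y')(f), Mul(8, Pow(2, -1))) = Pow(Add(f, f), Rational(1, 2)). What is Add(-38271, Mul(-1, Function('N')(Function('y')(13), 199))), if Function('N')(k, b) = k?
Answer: Add(-38267, Mul(-1, Pow(26, Rational(1, 2)))) ≈ -38272.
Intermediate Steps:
Function('y')(f) = Add(-4, Mul(Pow(2, Rational(1, 2)), Pow(f, Rational(1, 2)))) (Function('y')(f) = Add(-4, Pow(Add(f, f), Rational(1, 2))) = Add(-4, Pow(Mul(2, f), Rational(1, 2))) = Add(-4, Mul(Pow(2, Rational(1, 2)), Pow(f, Rational(1, 2)))))
Add(-38271, Mul(-1, Function('N')(Function('y')(13), 199))) = Add(-38271, Mul(-1, Add(-4, Mul(Pow(2, Rational(1, 2)), Pow(13, Rational(1, 2)))))) = Add(-38271, Mul(-1, Add(-4, Pow(26, Rational(1, 2))))) = Add(-38271, Add(4, Mul(-1, Pow(26, Rational(1, 2))))) = Add(-38267, Mul(-1, Pow(26, Rational(1, 2))))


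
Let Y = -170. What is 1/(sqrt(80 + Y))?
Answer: -I*sqrt(10)/30 ≈ -0.10541*I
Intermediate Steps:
1/(sqrt(80 + Y)) = 1/(sqrt(80 - 170)) = 1/(sqrt(-90)) = 1/(3*I*sqrt(10)) = -I*sqrt(10)/30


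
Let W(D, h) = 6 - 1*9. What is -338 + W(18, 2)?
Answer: -341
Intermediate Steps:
W(D, h) = -3 (W(D, h) = 6 - 9 = -3)
-338 + W(18, 2) = -338 - 3 = -341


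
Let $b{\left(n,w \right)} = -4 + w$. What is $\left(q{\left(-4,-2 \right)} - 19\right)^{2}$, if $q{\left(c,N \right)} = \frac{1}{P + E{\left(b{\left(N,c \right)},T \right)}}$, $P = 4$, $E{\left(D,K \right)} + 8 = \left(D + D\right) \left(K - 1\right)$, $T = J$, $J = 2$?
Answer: $\frac{145161}{400} \approx 362.9$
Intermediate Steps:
$T = 2$
$E{\left(D,K \right)} = -8 + 2 D \left(-1 + K\right)$ ($E{\left(D,K \right)} = -8 + \left(D + D\right) \left(K - 1\right) = -8 + 2 D \left(-1 + K\right)$)
$q{\left(c,N \right)} = \frac{1}{-12 + 2 c}$ ($q{\left(c,N \right)} = \frac{1}{4 - \left(8 + 2 \left(-4 + c\right) - 2 \left(-4 + c\right) 2\right)} = \frac{1}{4 - \left(16 - 2 c\right)} = \frac{1}{4 + \left(-16 + 2 c\right)} = \frac{1}{-12 + 2 c}$)
$\left(q{\left(-4,-2 \right)} - 19\right)^{2} = \left(\frac{1}{2 \left(-6 - 4\right)} - 19\right)^{2} = \left(\frac{1}{2 \left(-10\right)} - 19\right)^{2} = \left(\frac{1}{2} \left(- \frac{1}{10}\right) - 19\right)^{2} = \left(- \frac{1}{20} - 19\right)^{2} = \left(- \frac{381}{20}\right)^{2} = \frac{145161}{400}$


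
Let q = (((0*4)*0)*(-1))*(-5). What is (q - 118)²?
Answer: 13924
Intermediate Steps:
q = 0 (q = ((0*0)*(-1))*(-5) = (0*(-1))*(-5) = 0*(-5) = 0)
(q - 118)² = (0 - 118)² = (-118)² = 13924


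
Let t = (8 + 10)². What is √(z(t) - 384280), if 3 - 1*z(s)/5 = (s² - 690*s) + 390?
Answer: √206705 ≈ 454.65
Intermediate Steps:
t = 324 (t = 18² = 324)
z(s) = -1935 - 5*s² + 3450*s (z(s) = 15 - 5*((s² - 690*s) + 390) = 15 - 5*(390 + s² - 690*s) = 15 + (-1950 - 5*s² + 3450*s) = -1935 - 5*s² + 3450*s)
√(z(t) - 384280) = √((-1935 - 5*324² + 3450*324) - 384280) = √((-1935 - 5*104976 + 1117800) - 384280) = √((-1935 - 524880 + 1117800) - 384280) = √(590985 - 384280) = √206705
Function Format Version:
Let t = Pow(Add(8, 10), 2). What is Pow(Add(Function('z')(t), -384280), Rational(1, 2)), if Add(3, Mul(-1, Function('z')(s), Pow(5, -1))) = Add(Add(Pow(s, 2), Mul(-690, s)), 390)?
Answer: Pow(206705, Rational(1, 2)) ≈ 454.65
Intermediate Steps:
t = 324 (t = Pow(18, 2) = 324)
Function('z')(s) = Add(-1935, Mul(-5, Pow(s, 2)), Mul(3450, s)) (Function('z')(s) = Add(15, Mul(-5, Add(Add(Pow(s, 2), Mul(-690, s)), 390))) = Add(15, Mul(-5, Add(390, Pow(s, 2), Mul(-690, s)))) = Add(15, Add(-1950, Mul(-5, Pow(s, 2)), Mul(3450, s))) = Add(-1935, Mul(-5, Pow(s, 2)), Mul(3450, s)))
Pow(Add(Function('z')(t), -384280), Rational(1, 2)) = Pow(Add(Add(-1935, Mul(-5, Pow(324, 2)), Mul(3450, 324)), -384280), Rational(1, 2)) = Pow(Add(Add(-1935, Mul(-5, 104976), 1117800), -384280), Rational(1, 2)) = Pow(Add(Add(-1935, -524880, 1117800), -384280), Rational(1, 2)) = Pow(Add(590985, -384280), Rational(1, 2)) = Pow(206705, Rational(1, 2))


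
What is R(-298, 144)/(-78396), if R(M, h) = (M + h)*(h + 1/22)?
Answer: 22183/78396 ≈ 0.28296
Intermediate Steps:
R(M, h) = (1/22 + h)*(M + h) (R(M, h) = (M + h)*(h + 1/22) = (M + h)*(1/22 + h) = (1/22 + h)*(M + h))
R(-298, 144)/(-78396) = (144**2 + (1/22)*(-298) + (1/22)*144 - 298*144)/(-78396) = (20736 - 149/11 + 72/11 - 42912)*(-1/78396) = -22183*(-1/78396) = 22183/78396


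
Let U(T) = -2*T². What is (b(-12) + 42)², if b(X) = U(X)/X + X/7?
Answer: 202500/49 ≈ 4132.7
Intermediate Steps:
b(X) = -13*X/7 (b(X) = (-2*X²)/X + X/7 = -2*X + X*(⅐) = -2*X + X/7 = -13*X/7)
(b(-12) + 42)² = (-13/7*(-12) + 42)² = (156/7 + 42)² = (450/7)² = 202500/49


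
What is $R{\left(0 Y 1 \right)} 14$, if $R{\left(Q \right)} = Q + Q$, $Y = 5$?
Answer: $0$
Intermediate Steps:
$R{\left(Q \right)} = 2 Q$
$R{\left(0 Y 1 \right)} 14 = 2 \cdot 0 \cdot 5 \cdot 1 \cdot 14 = 2 \cdot 0 \cdot 1 \cdot 14 = 2 \cdot 0 \cdot 14 = 0 \cdot 14 = 0$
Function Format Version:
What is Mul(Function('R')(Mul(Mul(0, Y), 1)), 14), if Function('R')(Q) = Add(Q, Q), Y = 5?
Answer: 0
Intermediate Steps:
Function('R')(Q) = Mul(2, Q)
Mul(Function('R')(Mul(Mul(0, Y), 1)), 14) = Mul(Mul(2, Mul(Mul(0, 5), 1)), 14) = Mul(Mul(2, Mul(0, 1)), 14) = Mul(Mul(2, 0), 14) = Mul(0, 14) = 0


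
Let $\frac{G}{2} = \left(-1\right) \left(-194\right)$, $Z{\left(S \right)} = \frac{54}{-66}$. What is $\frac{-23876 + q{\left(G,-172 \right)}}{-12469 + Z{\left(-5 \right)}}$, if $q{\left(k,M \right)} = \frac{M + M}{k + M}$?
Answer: $\frac{7091645}{3703536} \approx 1.9148$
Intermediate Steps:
$Z{\left(S \right)} = - \frac{9}{11}$ ($Z{\left(S \right)} = 54 \left(- \frac{1}{66}\right) = - \frac{9}{11}$)
$G = 388$ ($G = 2 \left(\left(-1\right) \left(-194\right)\right) = 2 \cdot 194 = 388$)
$q{\left(k,M \right)} = \frac{2 M}{M + k}$
$\frac{-23876 + q{\left(G,-172 \right)}}{-12469 + Z{\left(-5 \right)}} = \frac{-23876 + 2 \left(-172\right) \frac{1}{-172 + 388}}{-12469 - \frac{9}{11}} = \frac{-23876 + 2 \left(-172\right) \frac{1}{216}}{- \frac{137168}{11}} = \left(-23876 + 2 \left(-172\right) \frac{1}{216}\right) \left(- \frac{11}{137168}\right) = \left(-23876 - \frac{43}{27}\right) \left(- \frac{11}{137168}\right) = \left(- \frac{644695}{27}\right) \left(- \frac{11}{137168}\right) = \frac{7091645}{3703536}$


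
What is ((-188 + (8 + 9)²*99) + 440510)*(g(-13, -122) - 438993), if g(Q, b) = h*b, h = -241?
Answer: -192070736403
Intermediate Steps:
g(Q, b) = -241*b
((-188 + (8 + 9)²*99) + 440510)*(g(-13, -122) - 438993) = ((-188 + (8 + 9)²*99) + 440510)*(-241*(-122) - 438993) = ((-188 + 17²*99) + 440510)*(29402 - 438993) = ((-188 + 289*99) + 440510)*(-409591) = ((-188 + 28611) + 440510)*(-409591) = (28423 + 440510)*(-409591) = 468933*(-409591) = -192070736403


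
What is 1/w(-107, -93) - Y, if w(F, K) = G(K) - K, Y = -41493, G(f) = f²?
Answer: 362731807/8742 ≈ 41493.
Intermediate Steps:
w(F, K) = K² - K
1/w(-107, -93) - Y = 1/(-93*(-1 - 93)) - 1*(-41493) = 1/(-93*(-94)) + 41493 = 1/8742 + 41493 = 362731807/8742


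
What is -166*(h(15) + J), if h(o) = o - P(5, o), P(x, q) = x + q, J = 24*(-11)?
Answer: 44654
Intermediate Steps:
J = -264
P(x, q) = q + x
h(o) = -5 (h(o) = o - (o + 5) = o - (5 + o) = o + (-5 - o) = -5)
-166*(h(15) + J) = -166*(-5 - 264) = -166*(-269) = 44654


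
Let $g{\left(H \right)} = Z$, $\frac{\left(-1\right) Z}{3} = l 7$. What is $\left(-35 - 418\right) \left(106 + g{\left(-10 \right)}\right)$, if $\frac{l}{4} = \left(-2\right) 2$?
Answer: $-200226$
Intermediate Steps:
$l = -16$ ($l = 4 \left(\left(-2\right) 2\right) = 4 \left(-4\right) = -16$)
$Z = 336$ ($Z = - 3 \left(\left(-16\right) 7\right) = \left(-3\right) \left(-112\right) = 336$)
$g{\left(H \right)} = 336$
$\left(-35 - 418\right) \left(106 + g{\left(-10 \right)}\right) = \left(-35 - 418\right) \left(106 + 336\right) = \left(-453\right) 442 = -200226$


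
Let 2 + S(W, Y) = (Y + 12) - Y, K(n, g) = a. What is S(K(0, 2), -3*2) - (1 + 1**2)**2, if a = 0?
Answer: 6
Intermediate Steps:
K(n, g) = 0
S(W, Y) = 10 (S(W, Y) = -2 + ((Y + 12) - Y) = -2 + ((12 + Y) - Y) = -2 + 12 = 10)
S(K(0, 2), -3*2) - (1 + 1**2)**2 = 10 - (1 + 1**2)**2 = 10 - (1 + 1)**2 = 10 - 1*2**2 = 10 - 1*4 = 10 - 4 = 6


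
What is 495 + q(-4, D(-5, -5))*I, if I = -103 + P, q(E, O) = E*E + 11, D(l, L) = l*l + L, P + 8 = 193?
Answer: 2709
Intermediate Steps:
P = 185 (P = -8 + 193 = 185)
D(l, L) = L + l**2 (D(l, L) = l**2 + L = L + l**2)
q(E, O) = 11 + E**2 (q(E, O) = E**2 + 11 = 11 + E**2)
I = 82 (I = -103 + 185 = 82)
495 + q(-4, D(-5, -5))*I = 495 + (11 + (-4)**2)*82 = 495 + (11 + 16)*82 = 495 + 27*82 = 495 + 2214 = 2709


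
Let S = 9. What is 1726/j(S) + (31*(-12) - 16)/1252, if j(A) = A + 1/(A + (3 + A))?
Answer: 5663284/29735 ≈ 190.46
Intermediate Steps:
j(A) = A + 1/(3 + 2*A)
1726/j(S) + (31*(-12) - 16)/1252 = 1726/(((1 + 2*9² + 3*9)/(3 + 2*9))) + (31*(-12) - 16)/1252 = 1726/(((1 + 2*81 + 27)/(3 + 18))) + (-372 - 16)*(1/1252) = 1726/(((1 + 162 + 27)/21)) - 388*1/1252 = 1726/(((1/21)*190)) - 97/313 = 1726/(190/21) - 97/313 = 1726*(21/190) - 97/313 = 18123/95 - 97/313 = 5663284/29735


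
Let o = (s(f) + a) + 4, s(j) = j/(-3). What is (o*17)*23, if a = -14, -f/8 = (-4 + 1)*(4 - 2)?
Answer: -10166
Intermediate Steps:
f = 48 (f = -8*(-4 + 1)*(4 - 2) = -(-24)*2 = -8*(-6) = 48)
s(j) = -j/3 (s(j) = j*(-⅓) = -j/3)
o = -26 (o = (-⅓*48 - 14) + 4 = (-16 - 14) + 4 = -30 + 4 = -26)
(o*17)*23 = -26*17*23 = -442*23 = -10166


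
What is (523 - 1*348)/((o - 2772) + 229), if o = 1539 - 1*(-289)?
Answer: -35/143 ≈ -0.24476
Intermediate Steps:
o = 1828 (o = 1539 + 289 = 1828)
(523 - 1*348)/((o - 2772) + 229) = (523 - 1*348)/((1828 - 2772) + 229) = (523 - 348)/(-944 + 229) = 175/(-715) = 175*(-1/715) = -35/143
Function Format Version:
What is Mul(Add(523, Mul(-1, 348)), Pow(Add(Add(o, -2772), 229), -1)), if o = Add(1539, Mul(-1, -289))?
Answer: Rational(-35, 143) ≈ -0.24476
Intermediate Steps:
o = 1828 (o = Add(1539, 289) = 1828)
Mul(Add(523, Mul(-1, 348)), Pow(Add(Add(o, -2772), 229), -1)) = Mul(Add(523, Mul(-1, 348)), Pow(Add(Add(1828, -2772), 229), -1)) = Mul(Add(523, -348), Pow(Add(-944, 229), -1)) = Mul(175, Pow(-715, -1)) = Mul(175, Rational(-1, 715)) = Rational(-35, 143)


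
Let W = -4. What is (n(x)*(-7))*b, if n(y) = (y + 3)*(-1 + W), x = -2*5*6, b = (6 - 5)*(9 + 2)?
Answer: -21945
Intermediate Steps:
b = 11 (b = 1*11 = 11)
x = -60 (x = -10*6 = -60)
n(y) = -15 - 5*y (n(y) = (y + 3)*(-1 - 4) = (3 + y)*(-5) = -15 - 5*y)
(n(x)*(-7))*b = ((-15 - 5*(-60))*(-7))*11 = ((-15 + 300)*(-7))*11 = (285*(-7))*11 = -1995*11 = -21945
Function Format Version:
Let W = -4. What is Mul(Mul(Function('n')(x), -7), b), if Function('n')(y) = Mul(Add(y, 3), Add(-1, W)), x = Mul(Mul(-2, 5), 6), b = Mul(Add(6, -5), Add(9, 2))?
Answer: -21945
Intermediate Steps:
b = 11 (b = Mul(1, 11) = 11)
x = -60 (x = Mul(-10, 6) = -60)
Function('n')(y) = Add(-15, Mul(-5, y)) (Function('n')(y) = Mul(Add(y, 3), Add(-1, -4)) = Mul(Add(3, y), -5) = Add(-15, Mul(-5, y)))
Mul(Mul(Function('n')(x), -7), b) = Mul(Mul(Add(-15, Mul(-5, -60)), -7), 11) = Mul(Mul(Add(-15, 300), -7), 11) = Mul(Mul(285, -7), 11) = Mul(-1995, 11) = -21945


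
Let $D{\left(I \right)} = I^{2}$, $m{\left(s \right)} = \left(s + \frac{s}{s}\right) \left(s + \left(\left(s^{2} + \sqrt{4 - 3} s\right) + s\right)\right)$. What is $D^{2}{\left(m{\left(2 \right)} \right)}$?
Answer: $810000$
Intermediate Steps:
$m{\left(s \right)} = \left(1 + s\right) \left(s^{2} + 3 s\right)$ ($m{\left(s \right)} = \left(s + 1\right) \left(s + \left(\left(s^{2} + \sqrt{1} s\right) + s\right)\right) = \left(1 + s\right) \left(s + \left(\left(s^{2} + 1 s\right) + s\right)\right) = \left(1 + s\right) \left(s + \left(\left(s^{2} + s\right) + s\right)\right) = \left(1 + s\right) \left(s + \left(\left(s + s^{2}\right) + s\right)\right) = \left(1 + s\right) \left(s + \left(s^{2} + 2 s\right)\right) = \left(1 + s\right) \left(s^{2} + 3 s\right)$)
$D^{2}{\left(m{\left(2 \right)} \right)} = \left(\left(2 \left(3 + 2^{2} + 4 \cdot 2\right)\right)^{2}\right)^{2} = \left(\left(2 \left(3 + 4 + 8\right)\right)^{2}\right)^{2} = \left(\left(2 \cdot 15\right)^{2}\right)^{2} = \left(30^{2}\right)^{2} = 900^{2} = 810000$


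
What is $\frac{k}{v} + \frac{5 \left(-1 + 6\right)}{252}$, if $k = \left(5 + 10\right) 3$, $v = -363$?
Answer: $- \frac{755}{30492} \approx -0.024761$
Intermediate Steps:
$k = 45$ ($k = 15 \cdot 3 = 45$)
$\frac{k}{v} + \frac{5 \left(-1 + 6\right)}{252} = \frac{45}{-363} + \frac{5 \left(-1 + 6\right)}{252} = 45 \left(- \frac{1}{363}\right) + 5 \cdot 5 \cdot \frac{1}{252} = - \frac{15}{121} + 25 \cdot \frac{1}{252} = - \frac{15}{121} + \frac{25}{252} = - \frac{755}{30492}$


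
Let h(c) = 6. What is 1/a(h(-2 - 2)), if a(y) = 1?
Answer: 1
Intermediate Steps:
1/a(h(-2 - 2)) = 1/1 = 1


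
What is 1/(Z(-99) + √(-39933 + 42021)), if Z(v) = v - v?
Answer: √58/348 ≈ 0.021884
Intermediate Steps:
Z(v) = 0
1/(Z(-99) + √(-39933 + 42021)) = 1/(0 + √(-39933 + 42021)) = 1/(0 + √2088) = 1/(0 + 6*√58) = 1/(6*√58) = √58/348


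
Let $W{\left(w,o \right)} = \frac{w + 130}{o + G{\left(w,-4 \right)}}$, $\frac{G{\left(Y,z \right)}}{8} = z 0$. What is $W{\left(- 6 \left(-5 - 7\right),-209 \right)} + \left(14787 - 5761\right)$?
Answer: $\frac{1886232}{209} \approx 9025.0$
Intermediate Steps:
$G{\left(Y,z \right)} = 0$ ($G{\left(Y,z \right)} = 8 z 0 = 8 \cdot 0 = 0$)
$W{\left(w,o \right)} = \frac{130 + w}{o}$ ($W{\left(w,o \right)} = \frac{w + 130}{o + 0} = \frac{130 + w}{o}$)
$W{\left(- 6 \left(-5 - 7\right),-209 \right)} + \left(14787 - 5761\right) = \frac{130 - 6 \left(-5 - 7\right)}{-209} + \left(14787 - 5761\right) = - \frac{130 - -72}{209} + 9026 = - \frac{130 + 72}{209} + 9026 = \left(- \frac{1}{209}\right) 202 + 9026 = - \frac{202}{209} + 9026 = \frac{1886232}{209}$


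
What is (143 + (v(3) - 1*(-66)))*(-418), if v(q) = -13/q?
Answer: -256652/3 ≈ -85551.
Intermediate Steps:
(143 + (v(3) - 1*(-66)))*(-418) = (143 + (-13/3 - 1*(-66)))*(-418) = (143 + (-13*⅓ + 66))*(-418) = (143 + (-13/3 + 66))*(-418) = (143 + 185/3)*(-418) = (614/3)*(-418) = -256652/3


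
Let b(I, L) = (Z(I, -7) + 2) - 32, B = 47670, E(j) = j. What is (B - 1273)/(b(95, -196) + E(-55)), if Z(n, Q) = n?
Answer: 46397/10 ≈ 4639.7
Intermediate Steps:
b(I, L) = -30 + I (b(I, L) = (I + 2) - 32 = (2 + I) - 32 = -30 + I)
(B - 1273)/(b(95, -196) + E(-55)) = (47670 - 1273)/((-30 + 95) - 55) = 46397/(65 - 55) = 46397/10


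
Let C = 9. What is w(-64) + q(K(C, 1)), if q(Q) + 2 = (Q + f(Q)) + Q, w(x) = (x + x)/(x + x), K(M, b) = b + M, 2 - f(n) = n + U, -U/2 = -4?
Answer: 3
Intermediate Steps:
U = 8 (U = -2*(-4) = 8)
f(n) = -6 - n (f(n) = 2 - (n + 8) = 2 - (8 + n) = 2 + (-8 - n) = -6 - n)
K(M, b) = M + b
w(x) = 1 (w(x) = (2*x)/((2*x)) = (2*x)*(1/(2*x)) = 1)
q(Q) = -8 + Q (q(Q) = -2 + ((Q + (-6 - Q)) + Q) = -2 + (-6 + Q) = -8 + Q)
w(-64) + q(K(C, 1)) = 1 + (-8 + (9 + 1)) = 1 + (-8 + 10) = 1 + 2 = 3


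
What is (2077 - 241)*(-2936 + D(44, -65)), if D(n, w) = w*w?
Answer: 2366604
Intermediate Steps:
D(n, w) = w²
(2077 - 241)*(-2936 + D(44, -65)) = (2077 - 241)*(-2936 + (-65)²) = 1836*(-2936 + 4225) = 1836*1289 = 2366604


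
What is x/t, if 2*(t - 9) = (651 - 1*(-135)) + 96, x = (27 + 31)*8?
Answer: 232/225 ≈ 1.0311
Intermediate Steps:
x = 464 (x = 58*8 = 464)
t = 450 (t = 9 + ((651 - 1*(-135)) + 96)/2 = 9 + ((651 + 135) + 96)/2 = 9 + (786 + 96)/2 = 9 + (½)*882 = 9 + 441 = 450)
x/t = 464/450 = 464*(1/450) = 232/225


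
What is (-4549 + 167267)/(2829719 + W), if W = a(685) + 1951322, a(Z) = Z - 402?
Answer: 81359/2390662 ≈ 0.034032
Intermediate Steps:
a(Z) = -402 + Z
W = 1951605 (W = (-402 + 685) + 1951322 = 283 + 1951322 = 1951605)
(-4549 + 167267)/(2829719 + W) = (-4549 + 167267)/(2829719 + 1951605) = 162718/4781324 = 162718*(1/4781324) = 81359/2390662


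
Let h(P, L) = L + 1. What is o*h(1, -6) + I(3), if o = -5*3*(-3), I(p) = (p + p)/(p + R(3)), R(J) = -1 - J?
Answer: -231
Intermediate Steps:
h(P, L) = 1 + L
I(p) = 2*p/(-4 + p) (I(p) = (p + p)/(p + (-1 - 1*3)) = (2*p)/(p + (-1 - 3)) = (2*p)/(p - 4) = (2*p)/(-4 + p) = 2*p/(-4 + p))
o = 45 (o = -15*(-3) = 45)
o*h(1, -6) + I(3) = 45*(1 - 6) + 2*3/(-4 + 3) = 45*(-5) + 2*3/(-1) = -225 + 2*3*(-1) = -225 - 6 = -231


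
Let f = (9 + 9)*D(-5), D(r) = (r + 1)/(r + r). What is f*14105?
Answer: 101556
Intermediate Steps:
D(r) = (1 + r)/(2*r) (D(r) = (1 + r)/((2*r)) = (1 + r)*(1/(2*r)) = (1 + r)/(2*r))
f = 36/5 (f = (9 + 9)*((½)*(1 - 5)/(-5)) = 18*((½)*(-⅕)*(-4)) = 18*(⅖) = 36/5 ≈ 7.2000)
f*14105 = (36/5)*14105 = 101556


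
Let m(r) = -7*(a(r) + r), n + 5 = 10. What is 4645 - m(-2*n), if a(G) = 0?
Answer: 4575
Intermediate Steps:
n = 5 (n = -5 + 10 = 5)
m(r) = -7*r (m(r) = -7*(0 + r) = -7*r)
4645 - m(-2*n) = 4645 - (-7)*(-2*5) = 4645 - (-7)*(-10) = 4645 - 1*70 = 4645 - 70 = 4575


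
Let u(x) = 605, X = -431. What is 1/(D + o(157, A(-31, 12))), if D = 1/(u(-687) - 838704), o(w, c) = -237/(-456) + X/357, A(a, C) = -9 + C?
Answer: -45478604136/31268689855 ≈ -1.4544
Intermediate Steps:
o(w, c) = -37309/54264 (o(w, c) = -237/(-456) - 431/357 = -237*(-1/456) - 431*1/357 = 79/152 - 431/357 = -37309/54264)
D = -1/838099 (D = 1/(605 - 838704) = 1/(-838099) = -1/838099 ≈ -1.1932e-6)
1/(D + o(157, A(-31, 12))) = 1/(-1/838099 - 37309/54264) = 1/(-31268689855/45478604136) = -45478604136/31268689855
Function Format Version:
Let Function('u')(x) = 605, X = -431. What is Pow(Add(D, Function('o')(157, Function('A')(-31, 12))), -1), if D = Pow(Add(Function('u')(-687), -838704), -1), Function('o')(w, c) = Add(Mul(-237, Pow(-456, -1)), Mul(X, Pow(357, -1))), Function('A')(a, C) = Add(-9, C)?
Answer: Rational(-45478604136, 31268689855) ≈ -1.4544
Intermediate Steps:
Function('o')(w, c) = Rational(-37309, 54264) (Function('o')(w, c) = Add(Mul(-237, Pow(-456, -1)), Mul(-431, Pow(357, -1))) = Add(Mul(-237, Rational(-1, 456)), Mul(-431, Rational(1, 357))) = Add(Rational(79, 152), Rational(-431, 357)) = Rational(-37309, 54264))
D = Rational(-1, 838099) (D = Pow(Add(605, -838704), -1) = Pow(-838099, -1) = Rational(-1, 838099) ≈ -1.1932e-6)
Pow(Add(D, Function('o')(157, Function('A')(-31, 12))), -1) = Pow(Add(Rational(-1, 838099), Rational(-37309, 54264)), -1) = Pow(Rational(-31268689855, 45478604136), -1) = Rational(-45478604136, 31268689855)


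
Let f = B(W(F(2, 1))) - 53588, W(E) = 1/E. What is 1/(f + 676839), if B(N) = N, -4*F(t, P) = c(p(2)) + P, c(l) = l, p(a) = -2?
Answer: 1/623255 ≈ 1.6045e-6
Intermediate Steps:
F(t, P) = ½ - P/4 (F(t, P) = -(-2 + P)/4 = ½ - P/4)
f = -53584 (f = 1/(½ - ¼*1) - 53588 = 1/(½ - ¼) - 53588 = 1/(¼) - 53588 = 4 - 53588 = -53584)
1/(f + 676839) = 1/(-53584 + 676839) = 1/623255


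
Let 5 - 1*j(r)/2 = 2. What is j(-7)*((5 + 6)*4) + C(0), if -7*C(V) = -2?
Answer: 1850/7 ≈ 264.29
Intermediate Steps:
C(V) = 2/7 (C(V) = -⅐*(-2) = 2/7)
j(r) = 6 (j(r) = 10 - 2*2 = 10 - 4 = 6)
j(-7)*((5 + 6)*4) + C(0) = 6*((5 + 6)*4) + 2/7 = 6*(11*4) + 2/7 = 6*44 + 2/7 = 264 + 2/7 = 1850/7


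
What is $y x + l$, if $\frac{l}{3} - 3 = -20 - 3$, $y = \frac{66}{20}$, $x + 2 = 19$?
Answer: $- \frac{39}{10} \approx -3.9$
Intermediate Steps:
$x = 17$ ($x = -2 + 19 = 17$)
$y = \frac{33}{10}$ ($y = 66 \cdot \frac{1}{20} = \frac{33}{10} \approx 3.3$)
$l = -60$ ($l = 9 + 3 \left(-20 - 3\right) = 9 + 3 \left(-23\right) = 9 - 69 = -60$)
$y x + l = \frac{33}{10} \cdot 17 - 60 = \frac{561}{10} - 60 = - \frac{39}{10}$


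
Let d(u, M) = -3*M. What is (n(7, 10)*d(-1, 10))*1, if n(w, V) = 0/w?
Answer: 0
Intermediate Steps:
n(w, V) = 0
(n(7, 10)*d(-1, 10))*1 = (0*(-3*10))*1 = (0*(-30))*1 = 0*1 = 0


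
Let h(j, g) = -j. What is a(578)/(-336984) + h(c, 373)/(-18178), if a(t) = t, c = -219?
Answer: -21076595/1531423788 ≈ -0.013763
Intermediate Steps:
a(578)/(-336984) + h(c, 373)/(-18178) = 578/(-336984) - 1*(-219)/(-18178) = 578*(-1/336984) + 219*(-1/18178) = -289/168492 - 219/18178 = -21076595/1531423788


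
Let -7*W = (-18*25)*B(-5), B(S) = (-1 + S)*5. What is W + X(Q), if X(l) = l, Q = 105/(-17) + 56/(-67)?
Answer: -15432409/7973 ≈ -1935.6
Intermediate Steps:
Q = -7987/1139 (Q = 105*(-1/17) + 56*(-1/67) = -105/17 - 56/67 = -7987/1139 ≈ -7.0123)
B(S) = -5 + 5*S
W = -13500/7 (W = -(-18*25)*(-5 + 5*(-5))/7 = -(-450)*(-5 - 25)/7 = -(-450)*(-30)/7 = -1/7*13500 = -13500/7 ≈ -1928.6)
W + X(Q) = -13500/7 - 7987/1139 = -15432409/7973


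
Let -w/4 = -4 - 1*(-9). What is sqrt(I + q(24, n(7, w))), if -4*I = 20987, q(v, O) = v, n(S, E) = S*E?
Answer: I*sqrt(20891)/2 ≈ 72.269*I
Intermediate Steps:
w = -20 (w = -4*(-4 - 1*(-9)) = -4*(-4 + 9) = -4*5 = -20)
n(S, E) = E*S
I = -20987/4 (I = -1/4*20987 = -20987/4 ≈ -5246.8)
sqrt(I + q(24, n(7, w))) = sqrt(-20987/4 + 24) = sqrt(-20891/4) = I*sqrt(20891)/2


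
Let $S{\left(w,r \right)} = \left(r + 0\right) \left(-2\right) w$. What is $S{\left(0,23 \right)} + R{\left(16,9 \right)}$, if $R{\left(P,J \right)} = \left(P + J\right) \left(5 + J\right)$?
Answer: $350$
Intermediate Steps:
$R{\left(P,J \right)} = \left(5 + J\right) \left(J + P\right)$ ($R{\left(P,J \right)} = \left(J + P\right) \left(5 + J\right) = \left(5 + J\right) \left(J + P\right)$)
$S{\left(w,r \right)} = - 2 r w$ ($S{\left(w,r \right)} = r \left(-2\right) w = - 2 r w$)
$S{\left(0,23 \right)} + R{\left(16,9 \right)} = \left(-2\right) 23 \cdot 0 + \left(9^{2} + 5 \cdot 9 + 5 \cdot 16 + 9 \cdot 16\right) = 0 + \left(81 + 45 + 80 + 144\right) = 0 + 350 = 350$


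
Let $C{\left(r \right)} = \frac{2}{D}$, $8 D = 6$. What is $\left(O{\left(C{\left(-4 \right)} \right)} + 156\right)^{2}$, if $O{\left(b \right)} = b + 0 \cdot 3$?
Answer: $\frac{226576}{9} \approx 25175.0$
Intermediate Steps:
$D = \frac{3}{4}$ ($D = \frac{1}{8} \cdot 6 = \frac{3}{4} \approx 0.75$)
$C{\left(r \right)} = \frac{8}{3}$ ($C{\left(r \right)} = \frac{2}{\frac{3}{4}} = 2 \cdot \frac{4}{3} = \frac{8}{3}$)
$O{\left(b \right)} = b$ ($O{\left(b \right)} = b + 0 = b$)
$\left(O{\left(C{\left(-4 \right)} \right)} + 156\right)^{2} = \left(\frac{8}{3} + 156\right)^{2} = \left(\frac{476}{3}\right)^{2} = \frac{226576}{9}$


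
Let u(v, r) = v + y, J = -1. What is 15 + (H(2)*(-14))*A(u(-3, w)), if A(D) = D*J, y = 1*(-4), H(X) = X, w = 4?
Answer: -181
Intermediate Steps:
y = -4
u(v, r) = -4 + v (u(v, r) = v - 4 = -4 + v)
A(D) = -D (A(D) = D*(-1) = -D)
15 + (H(2)*(-14))*A(u(-3, w)) = 15 + (2*(-14))*(-(-4 - 3)) = 15 - (-28)*(-7) = 15 - 28*7 = 15 - 196 = -181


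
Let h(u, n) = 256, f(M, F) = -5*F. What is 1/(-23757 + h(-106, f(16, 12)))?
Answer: -1/23501 ≈ -4.2551e-5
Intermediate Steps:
1/(-23757 + h(-106, f(16, 12))) = 1/(-23757 + 256) = 1/(-23501) = -1/23501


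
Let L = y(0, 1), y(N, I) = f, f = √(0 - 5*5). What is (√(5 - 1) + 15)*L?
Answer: 85*I ≈ 85.0*I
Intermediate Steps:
f = 5*I (f = √(0 - 25) = √(-25) = 5*I ≈ 5.0*I)
y(N, I) = 5*I
L = 5*I ≈ 5.0*I
(√(5 - 1) + 15)*L = (√(5 - 1) + 15)*(5*I) = (√4 + 15)*(5*I) = (2 + 15)*(5*I) = 17*(5*I) = 85*I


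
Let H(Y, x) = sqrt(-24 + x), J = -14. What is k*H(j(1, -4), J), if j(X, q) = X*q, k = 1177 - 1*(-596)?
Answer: 1773*I*sqrt(38) ≈ 10930.0*I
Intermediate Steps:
k = 1773 (k = 1177 + 596 = 1773)
k*H(j(1, -4), J) = 1773*sqrt(-24 - 14) = 1773*sqrt(-38) = 1773*(I*sqrt(38)) = 1773*I*sqrt(38)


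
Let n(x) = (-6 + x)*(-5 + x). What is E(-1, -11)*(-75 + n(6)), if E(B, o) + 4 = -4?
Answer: 600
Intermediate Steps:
E(B, o) = -8 (E(B, o) = -4 - 4 = -8)
E(-1, -11)*(-75 + n(6)) = -8*(-75 + (30 + 6**2 - 11*6)) = -8*(-75 + (30 + 36 - 66)) = -8*(-75 + 0) = -8*(-75) = 600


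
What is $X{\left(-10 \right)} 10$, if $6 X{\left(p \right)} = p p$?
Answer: $\frac{500}{3} \approx 166.67$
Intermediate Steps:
$X{\left(p \right)} = \frac{p^{2}}{6}$ ($X{\left(p \right)} = \frac{p p}{6} = \frac{p^{2}}{6}$)
$X{\left(-10 \right)} 10 = \frac{\left(-10\right)^{2}}{6} \cdot 10 = \frac{1}{6} \cdot 100 \cdot 10 = \frac{50}{3} \cdot 10 = \frac{500}{3}$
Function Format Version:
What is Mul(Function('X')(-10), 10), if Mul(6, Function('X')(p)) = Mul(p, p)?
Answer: Rational(500, 3) ≈ 166.67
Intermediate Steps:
Function('X')(p) = Mul(Rational(1, 6), Pow(p, 2)) (Function('X')(p) = Mul(Rational(1, 6), Mul(p, p)) = Mul(Rational(1, 6), Pow(p, 2)))
Mul(Function('X')(-10), 10) = Mul(Mul(Rational(1, 6), Pow(-10, 2)), 10) = Mul(Mul(Rational(1, 6), 100), 10) = Mul(Rational(50, 3), 10) = Rational(500, 3)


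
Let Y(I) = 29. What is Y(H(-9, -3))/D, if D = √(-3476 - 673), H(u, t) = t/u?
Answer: -29*I*√461/1383 ≈ -0.45022*I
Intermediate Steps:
D = 3*I*√461 (D = √(-4149) = 3*I*√461 ≈ 64.413*I)
Y(H(-9, -3))/D = 29/((3*I*√461)) = 29*(-I*√461/1383) = -29*I*√461/1383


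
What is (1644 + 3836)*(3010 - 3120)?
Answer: -602800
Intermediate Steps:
(1644 + 3836)*(3010 - 3120) = 5480*(-110) = -602800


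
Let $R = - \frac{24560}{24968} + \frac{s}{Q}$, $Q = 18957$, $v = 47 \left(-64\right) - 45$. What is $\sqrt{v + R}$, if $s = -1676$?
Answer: $\frac{i \sqrt{10690697443215987519}}{59164797} \approx 55.264 i$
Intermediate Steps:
$v = -3053$ ($v = -3008 - 45 = -3053$)
$R = - \frac{63428786}{59164797}$ ($R = - \frac{24560}{24968} - \frac{1676}{18957} = \left(-24560\right) \frac{1}{24968} - \frac{1676}{18957} = - \frac{3070}{3121} - \frac{1676}{18957} = - \frac{63428786}{59164797} \approx -1.0721$)
$\sqrt{v + R} = \sqrt{-3053 - \frac{63428786}{59164797}} = \sqrt{- \frac{180693554027}{59164797}} = \frac{i \sqrt{10690697443215987519}}{59164797}$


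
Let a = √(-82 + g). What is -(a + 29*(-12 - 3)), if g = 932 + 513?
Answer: 435 - √1363 ≈ 398.08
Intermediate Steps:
g = 1445
a = √1363 (a = √(-82 + 1445) = √1363 ≈ 36.919)
-(a + 29*(-12 - 3)) = -(√1363 + 29*(-12 - 3)) = -(√1363 + 29*(-15)) = -(√1363 - 435) = -(-435 + √1363) = 435 - √1363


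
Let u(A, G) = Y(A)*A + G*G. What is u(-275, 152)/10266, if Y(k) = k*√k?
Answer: 11552/5133 + 378125*I*√11/10266 ≈ 2.2505 + 122.16*I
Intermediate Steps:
Y(k) = k^(3/2)
u(A, G) = A^(5/2) + G² (u(A, G) = A^(3/2)*A + G*G = A^(5/2) + G²)
u(-275, 152)/10266 = ((-275)^(5/2) + 152²)/10266 = (378125*I*√11 + 23104)*(1/10266) = (23104 + 378125*I*√11)*(1/10266) = 11552/5133 + 378125*I*√11/10266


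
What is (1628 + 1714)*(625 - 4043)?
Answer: -11422956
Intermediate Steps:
(1628 + 1714)*(625 - 4043) = 3342*(-3418) = -11422956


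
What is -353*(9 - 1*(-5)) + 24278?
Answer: 19336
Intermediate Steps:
-353*(9 - 1*(-5)) + 24278 = -353*(9 + 5) + 24278 = -353*14 + 24278 = -4942 + 24278 = 19336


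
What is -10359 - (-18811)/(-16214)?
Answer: -167979637/16214 ≈ -10360.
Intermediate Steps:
-10359 - (-18811)/(-16214) = -10359 - (-18811)*(-1)/16214 = -10359 - 1*18811/16214 = -10359 - 18811/16214 = -167979637/16214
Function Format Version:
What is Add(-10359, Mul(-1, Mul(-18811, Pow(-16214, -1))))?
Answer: Rational(-167979637, 16214) ≈ -10360.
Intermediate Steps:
Add(-10359, Mul(-1, Mul(-18811, Pow(-16214, -1)))) = Add(-10359, Mul(-1, Mul(-18811, Rational(-1, 16214)))) = Add(-10359, Mul(-1, Rational(18811, 16214))) = Add(-10359, Rational(-18811, 16214)) = Rational(-167979637, 16214)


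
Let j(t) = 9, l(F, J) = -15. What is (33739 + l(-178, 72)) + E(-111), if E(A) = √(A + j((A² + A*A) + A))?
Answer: 33724 + I*√102 ≈ 33724.0 + 10.1*I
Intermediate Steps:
E(A) = √(9 + A) (E(A) = √(A + 9) = √(9 + A))
(33739 + l(-178, 72)) + E(-111) = (33739 - 15) + √(9 - 111) = 33724 + √(-102) = 33724 + I*√102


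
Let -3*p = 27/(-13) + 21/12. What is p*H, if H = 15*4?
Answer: 85/13 ≈ 6.5385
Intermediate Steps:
H = 60
p = 17/156 (p = -(27/(-13) + 21/12)/3 = -(27*(-1/13) + 21*(1/12))/3 = -(-27/13 + 7/4)/3 = -⅓*(-17/52) = 17/156 ≈ 0.10897)
p*H = (17/156)*60 = 85/13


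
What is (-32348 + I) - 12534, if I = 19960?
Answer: -24922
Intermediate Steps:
(-32348 + I) - 12534 = (-32348 + 19960) - 12534 = -12388 - 12534 = -24922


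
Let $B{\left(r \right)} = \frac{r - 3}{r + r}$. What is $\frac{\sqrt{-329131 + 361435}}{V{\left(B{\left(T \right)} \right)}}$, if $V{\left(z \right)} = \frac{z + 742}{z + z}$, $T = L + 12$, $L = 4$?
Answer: $\frac{104 \sqrt{2019}}{23757} \approx 0.1967$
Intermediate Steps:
$T = 16$ ($T = 4 + 12 = 16$)
$B{\left(r \right)} = \frac{-3 + r}{2 r}$
$V{\left(z \right)} = \frac{742 + z}{2 z}$
$\frac{\sqrt{-329131 + 361435}}{V{\left(B{\left(T \right)} \right)}} = \frac{\sqrt{-329131 + 361435}}{\frac{1}{2} \frac{1}{\frac{1}{2} \cdot \frac{1}{16} \left(-3 + 16\right)} \left(742 + \frac{-3 + 16}{2 \cdot 16}\right)} = \frac{\sqrt{32304}}{\frac{1}{2} \frac{1}{\frac{1}{2} \cdot \frac{1}{16} \cdot 13} \left(742 + \frac{1}{2} \cdot \frac{1}{16} \cdot 13\right)} = \frac{4 \sqrt{2019}}{\frac{1}{2} \frac{1}{\frac{13}{32}} \left(742 + \frac{13}{32}\right)} = \frac{4 \sqrt{2019}}{\frac{1}{2} \cdot \frac{32}{13} \cdot \frac{23757}{32}} = \frac{4 \sqrt{2019}}{\frac{23757}{26}} = 4 \sqrt{2019} \cdot \frac{26}{23757} = \frac{104 \sqrt{2019}}{23757}$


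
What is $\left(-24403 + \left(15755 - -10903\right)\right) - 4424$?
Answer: $-2169$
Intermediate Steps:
$\left(-24403 + \left(15755 - -10903\right)\right) - 4424 = \left(-24403 + \left(15755 + 10903\right)\right) - 4424 = \left(-24403 + 26658\right) - 4424 = 2255 - 4424 = -2169$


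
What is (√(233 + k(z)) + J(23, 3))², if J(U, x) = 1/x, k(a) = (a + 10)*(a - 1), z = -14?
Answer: 2638/9 + 2*√293/3 ≈ 304.52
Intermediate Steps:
k(a) = (-1 + a)*(10 + a) (k(a) = (10 + a)*(-1 + a) = (-1 + a)*(10 + a))
(√(233 + k(z)) + J(23, 3))² = (√(233 + (-10 + (-14)² + 9*(-14))) + 1/3)² = (√(233 + (-10 + 196 - 126)) + ⅓)² = (√(233 + 60) + ⅓)² = (√293 + ⅓)² = (⅓ + √293)²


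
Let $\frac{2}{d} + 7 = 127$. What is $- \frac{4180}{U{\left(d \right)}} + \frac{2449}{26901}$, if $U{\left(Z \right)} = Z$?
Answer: $- \frac{6746768351}{26901} \approx -2.508 \cdot 10^{5}$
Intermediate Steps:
$d = \frac{1}{60}$ ($d = \frac{2}{-7 + 127} = \frac{2}{120} = 2 \cdot \frac{1}{120} = \frac{1}{60} \approx 0.016667$)
$- \frac{4180}{U{\left(d \right)}} + \frac{2449}{26901} = - 4180 \frac{1}{\frac{1}{60}} + \frac{2449}{26901} = \left(-4180\right) 60 + 2449 \cdot \frac{1}{26901} = -250800 + \frac{2449}{26901} = - \frac{6746768351}{26901}$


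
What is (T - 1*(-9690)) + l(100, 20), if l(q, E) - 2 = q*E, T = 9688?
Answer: 21380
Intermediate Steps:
l(q, E) = 2 + E*q (l(q, E) = 2 + q*E = 2 + E*q)
(T - 1*(-9690)) + l(100, 20) = (9688 - 1*(-9690)) + (2 + 20*100) = (9688 + 9690) + (2 + 2000) = 19378 + 2002 = 21380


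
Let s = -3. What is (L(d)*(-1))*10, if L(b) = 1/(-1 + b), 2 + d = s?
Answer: 5/3 ≈ 1.6667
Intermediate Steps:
d = -5 (d = -2 - 3 = -5)
(L(d)*(-1))*10 = (-1/(-1 - 5))*10 = (-1/(-6))*10 = -⅙*(-1)*10 = (⅙)*10 = 5/3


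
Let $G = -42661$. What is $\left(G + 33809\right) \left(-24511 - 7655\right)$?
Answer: $284733432$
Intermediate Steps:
$\left(G + 33809\right) \left(-24511 - 7655\right) = \left(-42661 + 33809\right) \left(-24511 - 7655\right) = \left(-8852\right) \left(-32166\right) = 284733432$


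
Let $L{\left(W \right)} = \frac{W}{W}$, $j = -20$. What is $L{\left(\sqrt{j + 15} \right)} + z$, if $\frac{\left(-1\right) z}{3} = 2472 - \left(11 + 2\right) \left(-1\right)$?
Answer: $-7454$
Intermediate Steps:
$z = -7455$ ($z = - 3 \left(2472 - \left(11 + 2\right) \left(-1\right)\right) = - 3 \left(2472 - 13 \left(-1\right)\right) = - 3 \left(2472 - -13\right) = - 3 \left(2472 + 13\right) = \left(-3\right) 2485 = -7455$)
$L{\left(W \right)} = 1$
$L{\left(\sqrt{j + 15} \right)} + z = 1 - 7455 = -7454$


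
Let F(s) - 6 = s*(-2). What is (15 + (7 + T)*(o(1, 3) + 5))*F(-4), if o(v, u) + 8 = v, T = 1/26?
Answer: 168/13 ≈ 12.923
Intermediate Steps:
T = 1/26 ≈ 0.038462
F(s) = 6 - 2*s (F(s) = 6 + s*(-2) = 6 - 2*s)
o(v, u) = -8 + v
(15 + (7 + T)*(o(1, 3) + 5))*F(-4) = (15 + (7 + 1/26)*((-8 + 1) + 5))*(6 - 2*(-4)) = (15 + 183*(-7 + 5)/26)*(6 + 8) = (15 + (183/26)*(-2))*14 = (15 - 183/13)*14 = (12/13)*14 = 168/13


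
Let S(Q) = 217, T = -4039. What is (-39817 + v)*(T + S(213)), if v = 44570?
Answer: -18165966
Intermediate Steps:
(-39817 + v)*(T + S(213)) = (-39817 + 44570)*(-4039 + 217) = 4753*(-3822) = -18165966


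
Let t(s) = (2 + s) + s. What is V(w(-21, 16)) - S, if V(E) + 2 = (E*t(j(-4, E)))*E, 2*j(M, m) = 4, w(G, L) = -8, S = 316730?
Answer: -316348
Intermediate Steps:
j(M, m) = 2 (j(M, m) = (1/2)*4 = 2)
t(s) = 2 + 2*s
V(E) = -2 + 6*E**2 (V(E) = -2 + (E*(2 + 2*2))*E = -2 + (E*(2 + 4))*E = -2 + (E*6)*E = -2 + (6*E)*E = -2 + 6*E**2)
V(w(-21, 16)) - S = (-2 + 6*(-8)**2) - 1*316730 = (-2 + 6*64) - 316730 = (-2 + 384) - 316730 = 382 - 316730 = -316348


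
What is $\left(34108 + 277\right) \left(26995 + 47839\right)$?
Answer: $2573167090$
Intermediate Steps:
$\left(34108 + 277\right) \left(26995 + 47839\right) = 34385 \cdot 74834 = 2573167090$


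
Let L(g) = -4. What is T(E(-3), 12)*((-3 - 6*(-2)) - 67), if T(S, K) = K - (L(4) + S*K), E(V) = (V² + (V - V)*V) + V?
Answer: 3248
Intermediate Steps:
E(V) = V + V² (E(V) = (V² + 0*V) + V = (V² + 0) + V = V² + V = V + V²)
T(S, K) = 4 + K - K*S (T(S, K) = K - (-4 + S*K) = K - (-4 + K*S) = K + (4 - K*S) = 4 + K - K*S)
T(E(-3), 12)*((-3 - 6*(-2)) - 67) = (4 + 12 - 1*12*(-3*(1 - 3)))*((-3 - 6*(-2)) - 67) = (4 + 12 - 1*12*(-3*(-2)))*((-3 + 12) - 67) = (4 + 12 - 1*12*6)*(9 - 67) = (4 + 12 - 72)*(-58) = -56*(-58) = 3248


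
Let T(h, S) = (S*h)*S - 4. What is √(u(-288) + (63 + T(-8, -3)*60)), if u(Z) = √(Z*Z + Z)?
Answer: √(-4497 + 12*√574) ≈ 64.881*I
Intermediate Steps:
T(h, S) = -4 + h*S² (T(h, S) = h*S² - 4 = -4 + h*S²)
u(Z) = √(Z + Z²) (u(Z) = √(Z² + Z) = √(Z + Z²))
√(u(-288) + (63 + T(-8, -3)*60)) = √(√(-288*(1 - 288)) + (63 + (-4 - 8*(-3)²)*60)) = √(√(-288*(-287)) + (63 + (-4 - 8*9)*60)) = √(√82656 + (63 + (-4 - 72)*60)) = √(12*√574 + (63 - 76*60)) = √(12*√574 + (63 - 4560)) = √(12*√574 - 4497) = √(-4497 + 12*√574)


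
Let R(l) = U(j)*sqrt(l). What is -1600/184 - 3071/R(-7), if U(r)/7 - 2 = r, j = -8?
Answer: -200/23 - 3071*I*sqrt(7)/294 ≈ -8.6956 - 27.636*I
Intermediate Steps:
U(r) = 14 + 7*r
R(l) = -42*sqrt(l) (R(l) = (14 + 7*(-8))*sqrt(l) = (14 - 56)*sqrt(l) = -42*sqrt(l))
-1600/184 - 3071/R(-7) = -1600/184 - 3071*I*sqrt(7)/294 = -1600*1/184 - 3071*I*sqrt(7)/294 = -200/23 - 3071*I*sqrt(7)/294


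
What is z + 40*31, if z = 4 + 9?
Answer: 1253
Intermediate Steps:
z = 13
z + 40*31 = 13 + 40*31 = 13 + 1240 = 1253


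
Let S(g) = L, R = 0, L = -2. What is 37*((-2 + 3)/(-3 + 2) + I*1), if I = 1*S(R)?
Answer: -111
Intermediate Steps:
S(g) = -2
I = -2 (I = 1*(-2) = -2)
37*((-2 + 3)/(-3 + 2) + I*1) = 37*((-2 + 3)/(-3 + 2) - 2*1) = 37*(1/(-1) - 2) = 37*(1*(-1) - 2) = 37*(-1 - 2) = 37*(-3) = -111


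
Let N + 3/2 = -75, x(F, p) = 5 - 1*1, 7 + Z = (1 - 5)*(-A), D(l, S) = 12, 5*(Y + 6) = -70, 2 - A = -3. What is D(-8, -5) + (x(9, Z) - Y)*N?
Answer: -1824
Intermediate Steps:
A = 5 (A = 2 - 1*(-3) = 2 + 3 = 5)
Y = -20 (Y = -6 + (⅕)*(-70) = -6 - 14 = -20)
Z = 13 (Z = -7 + (1 - 5)*(-1*5) = -7 - 4*(-5) = -7 + 20 = 13)
x(F, p) = 4 (x(F, p) = 5 - 1 = 4)
N = -153/2 (N = -3/2 - 75 = -153/2 ≈ -76.500)
D(-8, -5) + (x(9, Z) - Y)*N = 12 + (4 - 1*(-20))*(-153/2) = 12 + (4 + 20)*(-153/2) = 12 + 24*(-153/2) = 12 - 1836 = -1824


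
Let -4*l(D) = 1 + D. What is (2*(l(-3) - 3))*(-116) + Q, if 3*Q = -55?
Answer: 1685/3 ≈ 561.67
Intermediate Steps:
Q = -55/3 (Q = (⅓)*(-55) = -55/3 ≈ -18.333)
l(D) = -¼ - D/4 (l(D) = -(1 + D)/4 = -¼ - D/4)
(2*(l(-3) - 3))*(-116) + Q = (2*((-¼ - ¼*(-3)) - 3))*(-116) - 55/3 = (2*((-¼ + ¾) - 3))*(-116) - 55/3 = (2*(½ - 3))*(-116) - 55/3 = (2*(-5/2))*(-116) - 55/3 = -5*(-116) - 55/3 = 580 - 55/3 = 1685/3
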